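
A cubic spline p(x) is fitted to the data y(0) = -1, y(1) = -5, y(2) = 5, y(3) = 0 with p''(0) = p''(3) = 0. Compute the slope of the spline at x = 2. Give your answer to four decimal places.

4.8667

With m_i denoting the second derivative at x_i, h_i = 1, 1, 1, and Δ_i = (y_(i+1) − y_i)/h_i = -4, 10, -5:
  1·m_0 + 4·m_1 + 1·m_2 = 6(Δ_1 - Δ_0) = 84
  1·m_1 + 4·m_2 + 1·m_3 = 6(Δ_2 - Δ_1) = -90
Natural end conditions: m_0 = m_3 = 0.
Solving the tridiagonal system: m_0 = 0, m_1 = 142/5, m_2 = -148/5, m_3 = 0.
On [2, 3], p'(x) = b_2 + 2c_2·(x - 2) + 3d_2·(x - 2)² with b_2 = Δ_2 - h_2(2m_2 + m_3)/6 = 73/15, c_2 = m_2/2 = -74/5, d_2 = (m_3 - m_2)/(6h_2) = 74/15. So p'(2) = 73/15.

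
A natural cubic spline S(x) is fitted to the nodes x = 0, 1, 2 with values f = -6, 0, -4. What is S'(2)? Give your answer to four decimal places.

Let M_i = S''(x_i). Step sizes h_i = 1, 1; slopes of the chords Δ_i = (y_(i+1) - y_i)/h_i = 6, -4.
  1·M_0 + 4·M_1 + 1·M_2 = 6(Δ_1 - Δ_0) = -60
Natural end conditions: M_0 = M_2 = 0.
Solving: M_0 = 0, M_1 = -15, M_2 = 0.
On [1, 2], S'(x) = b_1 + 2c_1·(x - 1) + 3d_1·(x - 1)² with b_1 = Δ_1 - h_1(2M_1 + M_2)/6 = 1, c_1 = M_1/2 = -15/2, d_1 = (M_2 - M_1)/(6h_1) = 5/2. So S'(2) = -13/2.

-6.5000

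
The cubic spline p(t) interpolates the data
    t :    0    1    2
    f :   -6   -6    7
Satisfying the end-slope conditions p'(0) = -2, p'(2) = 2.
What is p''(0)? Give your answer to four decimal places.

With m_i denoting the second derivative at x_i, h_i = 1, 1, and Δ_i = (y_(i+1) − y_i)/h_i = 0, 13:
  1·m_0 + 4·m_1 + 1·m_2 = 6(Δ_1 - Δ_0) = 78
Clamped end conditions give two more equations: 2h_0·m_0 + h_0·m_1 = 6(Δ_0 - p'(0)) = 12 and h_1·m_1 + 2h_1·m_2 = 6(p'(2) - Δ_1) = -66.
Hence m_0 = -23/2, m_1 = 35, m_2 = -101/2.

-11.5000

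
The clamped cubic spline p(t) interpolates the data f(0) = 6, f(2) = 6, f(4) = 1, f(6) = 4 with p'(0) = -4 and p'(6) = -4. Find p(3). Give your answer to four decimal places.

Write M_i for p''(x_i). With h_i = 2, 2, 2 and divided differences Δ_i = 0, -5/2, 3/2, the continuity of p' gives the tridiagonal system
  2·M_0 + 8·M_1 + 2·M_2 = 6(Δ_1 - Δ_0) = -15
  2·M_1 + 8·M_2 + 2·M_3 = 6(Δ_2 - Δ_1) = 24
Clamped end conditions give two more equations: 2h_0·M_0 + h_0·M_1 = 6(Δ_0 - p'(0)) = 24 and h_2·M_2 + 2h_2·M_3 = 6(p'(6) - Δ_2) = -33.
Hence M_0 = 9, M_1 = -6, M_2 = 15/2, M_3 = -12.
On [2, 4], p(t) = 6 - 1·(t - 2) - 3·(t - 2)² + 9/8·(t - 2)³.
With (t - 2) = 1: p(3) = 25/8.

3.1250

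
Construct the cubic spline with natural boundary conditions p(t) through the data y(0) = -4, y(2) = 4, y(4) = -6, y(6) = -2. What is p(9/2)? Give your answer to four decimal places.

With M_i denoting the second derivative at x_i, h_i = 2, 2, 2, and Δ_i = (y_(i+1) − y_i)/h_i = 4, -5, 2:
  2·M_0 + 8·M_1 + 2·M_2 = 6(Δ_1 - Δ_0) = -54
  2·M_1 + 8·M_2 + 2·M_3 = 6(Δ_2 - Δ_1) = 42
Natural end conditions: M_0 = M_3 = 0.
Solving: M_0 = 0, M_1 = -43/5, M_2 = 37/5, M_3 = 0.
On [4, 6], p(t) = -6 - 44/15·(t - 4) + 37/10·(t - 4)² - 37/60·(t - 4)³.
With (t - 4) = 1/2: p(9/2) = -1059/160.

-6.6188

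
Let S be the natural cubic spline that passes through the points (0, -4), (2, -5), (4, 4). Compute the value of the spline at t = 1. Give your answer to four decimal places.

-5.4375

Let M_i = S''(x_i). Step sizes h_i = 2, 2; slopes of the chords Δ_i = (y_(i+1) - y_i)/h_i = -1/2, 9/2.
  2·M_0 + 8·M_1 + 2·M_2 = 6(Δ_1 - Δ_0) = 30
Natural end conditions: M_0 = M_2 = 0.
Hence M_0 = 0, M_1 = 15/4, M_2 = 0.
On [0, 2], S(t) = -4 - 7/4·t + 0·t² + 5/16·t³.
With t = 1: S(1) = -87/16.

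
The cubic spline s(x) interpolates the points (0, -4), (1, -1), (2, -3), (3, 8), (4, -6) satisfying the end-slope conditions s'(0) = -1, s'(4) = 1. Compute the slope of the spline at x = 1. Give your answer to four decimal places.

With σ_i denoting the second derivative at x_i, h_i = 1, 1, 1, 1, and Δ_i = (y_(i+1) − y_i)/h_i = 3, -2, 11, -14:
  1·σ_0 + 4·σ_1 + 1·σ_2 = 6(Δ_1 - Δ_0) = -30
  1·σ_1 + 4·σ_2 + 1·σ_3 = 6(Δ_2 - Δ_1) = 78
  1·σ_2 + 4·σ_3 + 1·σ_4 = 6(Δ_3 - Δ_2) = -150
Clamped end conditions give two more equations: 2h_0·σ_0 + h_0·σ_1 = 6(Δ_0 - s'(0)) = 24 and h_3·σ_3 + 2h_3·σ_4 = 6(s'(4) - Δ_3) = 90.
Solving the tridiagonal system: σ_0 = 337/14, σ_1 = -169/7, σ_2 = 85/2, σ_3 = -475/7, σ_4 = 1105/14.
On [1, 2], s'(x) = b_1 + 2c_1·(x - 1) + 3d_1·(x - 1)² with b_1 = Δ_1 - h_1(2σ_1 + σ_2)/6 = -29/28, c_1 = σ_1/2 = -169/14, d_1 = (σ_2 - σ_1)/(6h_1) = 311/28. So s'(1) = -29/28.

-1.0357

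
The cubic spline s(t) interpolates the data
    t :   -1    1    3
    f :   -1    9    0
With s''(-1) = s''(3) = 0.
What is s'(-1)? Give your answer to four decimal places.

Put m_i = s'' at the i-th knot. Here h = (2, 2) and Δ = (5, -9/2), so the interior equations h_(i-1)·m_(i-1) + 2(h_(i-1)+h_i)·m_i + h_i·m_(i+1) = 6(Δ_i − Δ_(i-1)) read
  2·m_0 + 8·m_1 + 2·m_2 = 6(Δ_1 - Δ_0) = -57
Natural end conditions: m_0 = m_2 = 0.
Hence m_0 = 0, m_1 = -57/8, m_2 = 0.
On [-1, 1], s'(t) = b_0 + 2c_0·(t + 1) + 3d_0·(t + 1)² with b_0 = Δ_0 - h_0(2m_0 + m_1)/6 = 59/8, c_0 = m_0/2 = 0, d_0 = (m_1 - m_0)/(6h_0) = -19/32. So s'(-1) = 59/8.

7.3750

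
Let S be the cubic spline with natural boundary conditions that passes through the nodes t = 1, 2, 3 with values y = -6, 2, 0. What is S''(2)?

-15

Let M_i = S''(x_i). Step sizes h_i = 1, 1; slopes of the chords Δ_i = (y_(i+1) - y_i)/h_i = 8, -2.
  1·M_0 + 4·M_1 + 1·M_2 = 6(Δ_1 - Δ_0) = -60
Natural end conditions: M_0 = M_2 = 0.
Forward elimination and back-substitution give M_0 = 0, M_1 = -15, M_2 = 0.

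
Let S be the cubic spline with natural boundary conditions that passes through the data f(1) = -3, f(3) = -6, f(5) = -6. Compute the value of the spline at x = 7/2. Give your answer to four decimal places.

Write M_i for S''(x_i). With h_i = 2, 2 and divided differences Δ_i = -3/2, 0, the continuity of S' gives the tridiagonal system
  2·M_0 + 8·M_1 + 2·M_2 = 6(Δ_1 - Δ_0) = 9
Natural end conditions: M_0 = M_2 = 0.
Solving: M_0 = 0, M_1 = 9/8, M_2 = 0.
On [3, 5], S(x) = -6 - 3/4·(x - 3) + 9/16·(x - 3)² - 3/32·(x - 3)³.
With (x - 3) = 1/2: S(7/2) = -1599/256.

-6.2461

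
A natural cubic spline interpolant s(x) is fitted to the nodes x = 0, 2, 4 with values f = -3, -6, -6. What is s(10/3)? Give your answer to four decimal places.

-6.2222

Write m_i for s''(x_i). With h_i = 2, 2 and divided differences Δ_i = -3/2, 0, the continuity of s' gives the tridiagonal system
  2·m_0 + 8·m_1 + 2·m_2 = 6(Δ_1 - Δ_0) = 9
Natural end conditions: m_0 = m_2 = 0.
Solving the tridiagonal system: m_0 = 0, m_1 = 9/8, m_2 = 0.
On [2, 4], s(x) = -6 - 3/4·(x - 2) + 9/16·(x - 2)² - 3/32·(x - 2)³.
With (x - 2) = 4/3: s(10/3) = -56/9.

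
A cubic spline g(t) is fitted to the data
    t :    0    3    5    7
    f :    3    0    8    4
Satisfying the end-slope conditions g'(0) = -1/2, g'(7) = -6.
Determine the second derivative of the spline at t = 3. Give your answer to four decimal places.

Let m_i = g''(x_i). Step sizes h_i = 3, 2, 2; slopes of the chords Δ_i = (y_(i+1) - y_i)/h_i = -1, 4, -2.
  3·m_0 + 10·m_1 + 2·m_2 = 6(Δ_1 - Δ_0) = 30
  2·m_1 + 8·m_2 + 2·m_3 = 6(Δ_2 - Δ_1) = -36
Clamped end conditions give two more equations: 2h_0·m_0 + h_0·m_1 = 6(Δ_0 - g'(0)) = -3 and h_2·m_2 + 2h_2·m_3 = 6(g'(7) - Δ_2) = -24.
Solving: m_0 = -108/37, m_1 = 179/37, m_2 = -178/37, m_3 = -133/37.

4.8378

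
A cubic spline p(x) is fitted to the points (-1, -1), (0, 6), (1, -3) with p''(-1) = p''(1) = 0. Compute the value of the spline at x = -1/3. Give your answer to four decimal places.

Put σ_i = p'' at the i-th knot. Here h = (1, 1) and Δ = (7, -9), so the interior equations h_(i-1)·σ_(i-1) + 2(h_(i-1)+h_i)·σ_i + h_i·σ_(i+1) = 6(Δ_i − Δ_(i-1)) read
  1·σ_0 + 4·σ_1 + 1·σ_2 = 6(Δ_1 - Δ_0) = -96
Natural end conditions: σ_0 = σ_2 = 0.
Hence σ_0 = 0, σ_1 = -24, σ_2 = 0.
On [-1, 0], p(x) = -1 + 11·(x + 1) + 0·(x + 1)² - 4·(x + 1)³.
With (x + 1) = 2/3: p(-1/3) = 139/27.

5.1481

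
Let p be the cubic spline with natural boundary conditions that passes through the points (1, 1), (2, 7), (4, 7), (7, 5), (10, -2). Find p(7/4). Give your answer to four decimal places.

Put M_i = p'' at the i-th knot. Here h = (1, 2, 3, 3) and Δ = (6, 0, -2/3, -7/3), so the interior equations h_(i-1)·M_(i-1) + 2(h_(i-1)+h_i)·M_i + h_i·M_(i+1) = 6(Δ_i − Δ_(i-1)) read
  1·M_0 + 6·M_1 + 2·M_2 = 6(Δ_1 - Δ_0) = -36
  2·M_1 + 10·M_2 + 3·M_3 = 6(Δ_2 - Δ_1) = -4
  3·M_2 + 12·M_3 + 3·M_4 = 6(Δ_3 - Δ_2) = -10
Natural end conditions: M_0 = M_4 = 0.
Solving: M_0 = 0, M_1 = -660/103, M_2 = 126/103, M_3 = -352/309, M_4 = 0.
On [1, 2], p(t) = 1 + 728/103·(t - 1) + 0·(t - 1)² - 110/103·(t - 1)³.
With (t - 1) = 3/4: p(7/4) = 19283/3296.

5.8504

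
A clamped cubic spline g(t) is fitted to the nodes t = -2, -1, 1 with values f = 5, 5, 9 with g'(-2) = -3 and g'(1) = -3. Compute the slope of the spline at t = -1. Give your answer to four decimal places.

2.5000

With m_i denoting the second derivative at x_i, h_i = 1, 2, and Δ_i = (y_(i+1) − y_i)/h_i = 0, 2:
  1·m_0 + 6·m_1 + 2·m_2 = 6(Δ_1 - Δ_0) = 12
Clamped end conditions give two more equations: 2h_0·m_0 + h_0·m_1 = 6(Δ_0 - g'(-2)) = 18 and h_1·m_1 + 2h_1·m_2 = 6(g'(1) - Δ_1) = -30.
Hence m_0 = 7, m_1 = 4, m_2 = -19/2.
On [-1, 1], g'(t) = b_1 + 2c_1·(t + 1) + 3d_1·(t + 1)² with b_1 = Δ_1 - h_1(2m_1 + m_2)/6 = 5/2, c_1 = m_1/2 = 2, d_1 = (m_2 - m_1)/(6h_1) = -9/8. So g'(-1) = 5/2.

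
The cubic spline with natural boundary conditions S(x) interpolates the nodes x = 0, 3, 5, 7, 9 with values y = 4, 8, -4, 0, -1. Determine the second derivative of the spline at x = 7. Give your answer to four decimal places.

-4.0070

Put M_i = S'' at the i-th knot. Here h = (3, 2, 2, 2) and Δ = (4/3, -6, 2, -1/2), so the interior equations h_(i-1)·M_(i-1) + 2(h_(i-1)+h_i)·M_i + h_i·M_(i+1) = 6(Δ_i − Δ_(i-1)) read
  3·M_0 + 10·M_1 + 2·M_2 = 6(Δ_1 - Δ_0) = -44
  2·M_1 + 8·M_2 + 2·M_3 = 6(Δ_2 - Δ_1) = 48
  2·M_2 + 8·M_3 + 2·M_4 = 6(Δ_3 - Δ_2) = -15
Natural end conditions: M_0 = M_4 = 0.
Solving: M_0 = 0, M_1 = -867/142, M_2 = 1211/142, M_3 = -569/142, M_4 = 0.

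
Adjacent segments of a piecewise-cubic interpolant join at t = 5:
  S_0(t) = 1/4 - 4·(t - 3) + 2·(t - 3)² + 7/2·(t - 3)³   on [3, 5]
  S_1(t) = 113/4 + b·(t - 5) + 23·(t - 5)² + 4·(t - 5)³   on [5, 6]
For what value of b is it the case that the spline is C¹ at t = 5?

S_0'(t) = -4 + 4·(t - 3) + 21/2·(t - 3)², so S_0'(5) = 46. On the right, S_1'(5) = b, so b = 46.

46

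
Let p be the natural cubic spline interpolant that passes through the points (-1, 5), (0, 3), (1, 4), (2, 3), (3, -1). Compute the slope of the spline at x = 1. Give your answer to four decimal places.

Put M_i = p'' at the i-th knot. Here h = (1, 1, 1, 1) and Δ = (-2, 1, -1, -4), so the interior equations h_(i-1)·M_(i-1) + 2(h_(i-1)+h_i)·M_i + h_i·M_(i+1) = 6(Δ_i − Δ_(i-1)) read
  1·M_0 + 4·M_1 + 1·M_2 = 6(Δ_1 - Δ_0) = 18
  1·M_1 + 4·M_2 + 1·M_3 = 6(Δ_2 - Δ_1) = -12
  1·M_2 + 4·M_3 + 1·M_4 = 6(Δ_3 - Δ_2) = -18
Natural end conditions: M_0 = M_4 = 0.
Solving: M_0 = 0, M_1 = 75/14, M_2 = -24/7, M_3 = -51/14, M_4 = 0.
On [1, 2], p'(x) = b_2 + 2c_2·(x - 1) + 3d_2·(x - 1)² with b_2 = Δ_2 - h_2(2M_2 + M_3)/6 = 3/4, c_2 = M_2/2 = -12/7, d_2 = (M_3 - M_2)/(6h_2) = -1/28. So p'(1) = 3/4.

0.7500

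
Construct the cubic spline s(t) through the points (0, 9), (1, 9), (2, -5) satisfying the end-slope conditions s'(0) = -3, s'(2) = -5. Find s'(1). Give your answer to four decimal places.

Let σ_i = s''(x_i). Step sizes h_i = 1, 1; slopes of the chords Δ_i = (y_(i+1) - y_i)/h_i = 0, -14.
  1·σ_0 + 4·σ_1 + 1·σ_2 = 6(Δ_1 - Δ_0) = -84
Clamped end conditions give two more equations: 2h_0·σ_0 + h_0·σ_1 = 6(Δ_0 - s'(0)) = 18 and h_1·σ_1 + 2h_1·σ_2 = 6(s'(2) - Δ_1) = 54.
Solving the tridiagonal system: σ_0 = 29, σ_1 = -40, σ_2 = 47.
On [1, 2], s'(t) = b_1 + 2c_1·(t - 1) + 3d_1·(t - 1)² with b_1 = Δ_1 - h_1(2σ_1 + σ_2)/6 = -17/2, c_1 = σ_1/2 = -20, d_1 = (σ_2 - σ_1)/(6h_1) = 29/2. So s'(1) = -17/2.

-8.5000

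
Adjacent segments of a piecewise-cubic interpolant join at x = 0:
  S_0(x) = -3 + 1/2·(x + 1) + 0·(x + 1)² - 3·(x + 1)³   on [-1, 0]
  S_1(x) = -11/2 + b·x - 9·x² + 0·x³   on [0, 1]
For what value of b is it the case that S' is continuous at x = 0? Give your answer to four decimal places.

-8.5000

S_0'(x) = 1/2 + 0·(x + 1) - 9·(x + 1)², so S_0'(0) = -17/2. On the right, S_1'(0) = b, so b = -17/2.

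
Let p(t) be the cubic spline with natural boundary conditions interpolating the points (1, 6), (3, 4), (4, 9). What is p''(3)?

With m_i denoting the second derivative at x_i, h_i = 2, 1, and Δ_i = (y_(i+1) − y_i)/h_i = -1, 5:
  2·m_0 + 6·m_1 + 1·m_2 = 6(Δ_1 - Δ_0) = 36
Natural end conditions: m_0 = m_2 = 0.
Solving: m_0 = 0, m_1 = 6, m_2 = 0.

6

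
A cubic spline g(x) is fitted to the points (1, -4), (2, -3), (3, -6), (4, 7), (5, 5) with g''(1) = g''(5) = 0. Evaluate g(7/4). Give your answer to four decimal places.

-2.4355

Write M_i for g''(x_i). With h_i = 1, 1, 1, 1 and divided differences Δ_i = 1, -3, 13, -2, the continuity of g' gives the tridiagonal system
  1·M_0 + 4·M_1 + 1·M_2 = 6(Δ_1 - Δ_0) = -24
  1·M_1 + 4·M_2 + 1·M_3 = 6(Δ_2 - Δ_1) = 96
  1·M_2 + 4·M_3 + 1·M_4 = 6(Δ_3 - Δ_2) = -90
Natural end conditions: M_0 = M_4 = 0.
Hence M_0 = 0, M_1 = -417/28, M_2 = 249/7, M_3 = -879/28, M_4 = 0.
On [1, 2], g(x) = -4 + 195/56·(x - 1) + 0·(x - 1)² - 139/56·(x - 1)³.
With (x - 1) = 3/4: g(7/4) = -1247/512.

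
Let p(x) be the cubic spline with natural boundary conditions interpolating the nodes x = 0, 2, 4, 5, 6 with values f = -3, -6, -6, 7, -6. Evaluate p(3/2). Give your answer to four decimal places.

-4.3008

With σ_i denoting the second derivative at x_i, h_i = 2, 2, 1, 1, and Δ_i = (y_(i+1) − y_i)/h_i = -3/2, 0, 13, -13:
  2·σ_0 + 8·σ_1 + 2·σ_2 = 6(Δ_1 - Δ_0) = 9
  2·σ_1 + 6·σ_2 + 1·σ_3 = 6(Δ_2 - Δ_1) = 78
  1·σ_2 + 4·σ_3 + 1·σ_4 = 6(Δ_3 - Δ_2) = -156
Natural end conditions: σ_0 = σ_4 = 0.
Solving: σ_0 = 0, σ_1 = -243/56, σ_2 = 153/7, σ_3 = -1245/28, σ_4 = 0.
On [0, 2], p(x) = -3 - 3/56·x + 0·x² - 81/224·x³.
With x = 3/2: p(3/2) = -1101/256.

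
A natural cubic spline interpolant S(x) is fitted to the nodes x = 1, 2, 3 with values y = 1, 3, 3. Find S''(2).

Put σ_i = S'' at the i-th knot. Here h = (1, 1) and Δ = (2, 0), so the interior equations h_(i-1)·σ_(i-1) + 2(h_(i-1)+h_i)·σ_i + h_i·σ_(i+1) = 6(Δ_i − Δ_(i-1)) read
  1·σ_0 + 4·σ_1 + 1·σ_2 = 6(Δ_1 - Δ_0) = -12
Natural end conditions: σ_0 = σ_2 = 0.
Solving: σ_0 = 0, σ_1 = -3, σ_2 = 0.

-3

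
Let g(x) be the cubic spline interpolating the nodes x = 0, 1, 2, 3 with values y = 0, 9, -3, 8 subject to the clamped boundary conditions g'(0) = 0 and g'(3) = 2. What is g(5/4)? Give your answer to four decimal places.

With m_i denoting the second derivative at x_i, h_i = 1, 1, 1, and Δ_i = (y_(i+1) − y_i)/h_i = 9, -12, 11:
  1·m_0 + 4·m_1 + 1·m_2 = 6(Δ_1 - Δ_0) = -126
  1·m_1 + 4·m_2 + 1·m_3 = 6(Δ_2 - Δ_1) = 138
Clamped end conditions give two more equations: 2h_0·m_0 + h_0·m_1 = 6(Δ_0 - g'(0)) = 54 and h_2·m_2 + 2h_2·m_3 = 6(g'(3) - Δ_2) = -54.
Hence m_0 = 872/15, m_1 = -934/15, m_2 = 974/15, m_3 = -892/15.
On [1, 2], g(x) = 9 - 31/15·(x - 1) - 467/15·(x - 1)² + 106/5·(x - 1)³.
With (x - 1) = 1/4: g(5/4) = 1099/160.

6.8688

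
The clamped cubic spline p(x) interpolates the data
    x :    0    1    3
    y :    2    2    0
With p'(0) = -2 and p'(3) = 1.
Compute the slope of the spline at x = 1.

0

Let M_i = p''(x_i). Step sizes h_i = 1, 2; slopes of the chords Δ_i = (y_(i+1) - y_i)/h_i = 0, -1.
  1·M_0 + 6·M_1 + 2·M_2 = 6(Δ_1 - Δ_0) = -6
Clamped end conditions give two more equations: 2h_0·M_0 + h_0·M_1 = 6(Δ_0 - p'(0)) = 12 and h_1·M_1 + 2h_1·M_2 = 6(p'(3) - Δ_1) = 12.
Solving the tridiagonal system: M_0 = 8, M_1 = -4, M_2 = 5.
On [1, 3], p'(x) = b_1 + 2c_1·(x - 1) + 3d_1·(x - 1)² with b_1 = Δ_1 - h_1(2M_1 + M_2)/6 = 0, c_1 = M_1/2 = -2, d_1 = (M_2 - M_1)/(6h_1) = 3/4. So p'(1) = 0.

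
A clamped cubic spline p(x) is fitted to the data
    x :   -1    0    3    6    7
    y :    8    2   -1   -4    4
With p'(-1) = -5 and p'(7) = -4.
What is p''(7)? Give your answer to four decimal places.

Let σ_i = p''(x_i). Step sizes h_i = 1, 3, 3, 1; slopes of the chords Δ_i = (y_(i+1) - y_i)/h_i = -6, -1, -1, 8.
  1·σ_0 + 8·σ_1 + 3·σ_2 = 6(Δ_1 - Δ_0) = 30
  3·σ_1 + 12·σ_2 + 3·σ_3 = 6(Δ_2 - Δ_1) = 0
  3·σ_2 + 8·σ_3 + 1·σ_4 = 6(Δ_3 - Δ_2) = 54
Clamped end conditions give two more equations: 2h_0·σ_0 + h_0·σ_1 = 6(Δ_0 - p'(-1)) = -6 and h_3·σ_3 + 2h_3·σ_4 = 6(p'(7) - Δ_3) = -72.
Solving the tridiagonal system: σ_0 = -249/40, σ_1 = 129/20, σ_2 = -41/8, σ_3 = 281/20, σ_4 = -1721/40.

-43.0250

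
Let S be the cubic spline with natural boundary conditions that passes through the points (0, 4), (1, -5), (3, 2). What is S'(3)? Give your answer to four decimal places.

Let σ_i = S''(x_i). Step sizes h_i = 1, 2; slopes of the chords Δ_i = (y_(i+1) - y_i)/h_i = -9, 7/2.
  1·σ_0 + 6·σ_1 + 2·σ_2 = 6(Δ_1 - Δ_0) = 75
Natural end conditions: σ_0 = σ_2 = 0.
Solving: σ_0 = 0, σ_1 = 25/2, σ_2 = 0.
On [1, 3], S'(x) = b_1 + 2c_1·(x - 1) + 3d_1·(x - 1)² with b_1 = Δ_1 - h_1(2σ_1 + σ_2)/6 = -29/6, c_1 = σ_1/2 = 25/4, d_1 = (σ_2 - σ_1)/(6h_1) = -25/24. So S'(3) = 23/3.

7.6667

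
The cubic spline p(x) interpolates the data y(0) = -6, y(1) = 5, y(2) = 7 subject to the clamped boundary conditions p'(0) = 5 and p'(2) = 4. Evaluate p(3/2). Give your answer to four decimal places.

Let σ_i = p''(x_i). Step sizes h_i = 1, 1; slopes of the chords Δ_i = (y_(i+1) - y_i)/h_i = 11, 2.
  1·σ_0 + 4·σ_1 + 1·σ_2 = 6(Δ_1 - Δ_0) = -54
Clamped end conditions give two more equations: 2h_0·σ_0 + h_0·σ_1 = 6(Δ_0 - p'(0)) = 36 and h_1·σ_1 + 2h_1·σ_2 = 6(p'(2) - Δ_1) = 12.
Forward elimination and back-substitution give σ_0 = 31, σ_1 = -26, σ_2 = 19.
On [1, 2], p(x) = 5 + 15/2·(x - 1) - 13·(x - 1)² + 15/2·(x - 1)³.
With (x - 1) = 1/2: p(3/2) = 103/16.

6.4375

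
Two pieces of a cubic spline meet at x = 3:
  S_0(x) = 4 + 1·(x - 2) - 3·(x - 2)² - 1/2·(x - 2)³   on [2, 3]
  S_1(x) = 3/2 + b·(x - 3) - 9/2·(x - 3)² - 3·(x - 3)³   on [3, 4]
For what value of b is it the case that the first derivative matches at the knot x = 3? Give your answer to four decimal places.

-6.5000

S_0'(x) = 1 - 6·(x - 2) - 3/2·(x - 2)², so S_0'(3) = -13/2. On the right, S_1'(3) = b, so b = -13/2.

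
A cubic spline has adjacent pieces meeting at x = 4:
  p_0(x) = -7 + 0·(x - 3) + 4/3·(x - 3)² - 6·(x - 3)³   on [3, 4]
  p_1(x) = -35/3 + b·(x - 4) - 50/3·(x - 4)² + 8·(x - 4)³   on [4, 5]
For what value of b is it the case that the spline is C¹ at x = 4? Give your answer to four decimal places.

p_0'(x) = 0 + 8/3·(x - 3) - 18·(x - 3)², so p_0'(4) = -46/3. On the right, p_1'(4) = b, so b = -46/3.

-15.3333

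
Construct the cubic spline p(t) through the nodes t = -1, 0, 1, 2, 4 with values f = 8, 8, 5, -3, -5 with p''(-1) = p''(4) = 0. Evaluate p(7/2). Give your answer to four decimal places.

-5.8299

Write M_i for p''(x_i). With h_i = 1, 1, 1, 2 and divided differences Δ_i = 0, -3, -8, -1, the continuity of p' gives the tridiagonal system
  1·M_0 + 4·M_1 + 1·M_2 = 6(Δ_1 - Δ_0) = -18
  1·M_1 + 4·M_2 + 1·M_3 = 6(Δ_2 - Δ_1) = -30
  1·M_2 + 6·M_3 + 2·M_4 = 6(Δ_3 - Δ_2) = 42
Natural end conditions: M_0 = M_4 = 0.
Solving: M_0 = 0, M_1 = -96/43, M_2 = -390/43, M_3 = 366/43, M_4 = 0.
On [2, 4], p(t) = -3 - 287/43·(t - 2) + 183/43·(t - 2)² - 61/86·(t - 2)³.
With (t - 2) = 3/2: p(7/2) = -4011/688.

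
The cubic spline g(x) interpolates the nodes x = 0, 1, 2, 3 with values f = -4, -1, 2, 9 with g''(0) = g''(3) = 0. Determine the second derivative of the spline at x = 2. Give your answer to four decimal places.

Put M_i = g'' at the i-th knot. Here h = (1, 1, 1) and Δ = (3, 3, 7), so the interior equations h_(i-1)·M_(i-1) + 2(h_(i-1)+h_i)·M_i + h_i·M_(i+1) = 6(Δ_i − Δ_(i-1)) read
  1·M_0 + 4·M_1 + 1·M_2 = 6(Δ_1 - Δ_0) = 0
  1·M_1 + 4·M_2 + 1·M_3 = 6(Δ_2 - Δ_1) = 24
Natural end conditions: M_0 = M_3 = 0.
Forward elimination and back-substitution give M_0 = 0, M_1 = -8/5, M_2 = 32/5, M_3 = 0.

6.4000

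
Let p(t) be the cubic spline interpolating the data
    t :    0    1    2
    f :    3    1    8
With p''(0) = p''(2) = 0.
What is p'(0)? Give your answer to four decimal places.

With σ_i denoting the second derivative at x_i, h_i = 1, 1, and Δ_i = (y_(i+1) − y_i)/h_i = -2, 7:
  1·σ_0 + 4·σ_1 + 1·σ_2 = 6(Δ_1 - Δ_0) = 54
Natural end conditions: σ_0 = σ_2 = 0.
Solving: σ_0 = 0, σ_1 = 27/2, σ_2 = 0.
On [0, 1], p'(t) = b_0 + 2c_0·t + 3d_0·t² with b_0 = Δ_0 - h_0(2σ_0 + σ_1)/6 = -17/4, c_0 = σ_0/2 = 0, d_0 = (σ_1 - σ_0)/(6h_0) = 9/4. So p'(0) = -17/4.

-4.2500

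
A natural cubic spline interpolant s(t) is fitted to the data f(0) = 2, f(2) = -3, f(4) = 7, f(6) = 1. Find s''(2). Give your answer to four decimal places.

7.6000

With σ_i denoting the second derivative at x_i, h_i = 2, 2, 2, and Δ_i = (y_(i+1) − y_i)/h_i = -5/2, 5, -3:
  2·σ_0 + 8·σ_1 + 2·σ_2 = 6(Δ_1 - Δ_0) = 45
  2·σ_1 + 8·σ_2 + 2·σ_3 = 6(Δ_2 - Δ_1) = -48
Natural end conditions: σ_0 = σ_3 = 0.
Hence σ_0 = 0, σ_1 = 38/5, σ_2 = -79/10, σ_3 = 0.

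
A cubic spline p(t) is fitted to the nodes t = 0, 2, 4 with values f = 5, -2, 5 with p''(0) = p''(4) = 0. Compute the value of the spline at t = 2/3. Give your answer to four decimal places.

Put M_i = p'' at the i-th knot. Here h = (2, 2) and Δ = (-7/2, 7/2), so the interior equations h_(i-1)·M_(i-1) + 2(h_(i-1)+h_i)·M_i + h_i·M_(i+1) = 6(Δ_i − Δ_(i-1)) read
  2·M_0 + 8·M_1 + 2·M_2 = 6(Δ_1 - Δ_0) = 42
Natural end conditions: M_0 = M_2 = 0.
Solving: M_0 = 0, M_1 = 21/4, M_2 = 0.
On [0, 2], p(t) = 5 - 21/4·t + 0·t² + 7/16·t³.
With t = 2/3: p(2/3) = 44/27.

1.6296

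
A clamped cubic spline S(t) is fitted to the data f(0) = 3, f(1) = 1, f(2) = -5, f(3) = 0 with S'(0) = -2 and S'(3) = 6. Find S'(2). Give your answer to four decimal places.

-0.9333

Let σ_i = S''(x_i). Step sizes h_i = 1, 1, 1; slopes of the chords Δ_i = (y_(i+1) - y_i)/h_i = -2, -6, 5.
  1·σ_0 + 4·σ_1 + 1·σ_2 = 6(Δ_1 - Δ_0) = -24
  1·σ_1 + 4·σ_2 + 1·σ_3 = 6(Δ_2 - Δ_1) = 66
Clamped end conditions give two more equations: 2h_0·σ_0 + h_0·σ_1 = 6(Δ_0 - S'(0)) = 0 and h_2·σ_2 + 2h_2·σ_3 = 6(S'(3) - Δ_2) = 6.
Solving the tridiagonal system: σ_0 = 98/15, σ_1 = -196/15, σ_2 = 326/15, σ_3 = -118/15.
On [2, 3], S'(t) = b_2 + 2c_2·(t - 2) + 3d_2·(t - 2)² with b_2 = Δ_2 - h_2(2σ_2 + σ_3)/6 = -14/15, c_2 = σ_2/2 = 163/15, d_2 = (σ_3 - σ_2)/(6h_2) = -74/15. So S'(2) = -14/15.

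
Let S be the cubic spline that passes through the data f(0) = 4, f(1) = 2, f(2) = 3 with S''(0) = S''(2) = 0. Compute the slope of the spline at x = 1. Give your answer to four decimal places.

Write M_i for S''(x_i). With h_i = 1, 1 and divided differences Δ_i = -2, 1, the continuity of S' gives the tridiagonal system
  1·M_0 + 4·M_1 + 1·M_2 = 6(Δ_1 - Δ_0) = 18
Natural end conditions: M_0 = M_2 = 0.
Solving the tridiagonal system: M_0 = 0, M_1 = 9/2, M_2 = 0.
On [1, 2], S'(x) = b_1 + 2c_1·(x - 1) + 3d_1·(x - 1)² with b_1 = Δ_1 - h_1(2M_1 + M_2)/6 = -1/2, c_1 = M_1/2 = 9/4, d_1 = (M_2 - M_1)/(6h_1) = -3/4. So S'(1) = -1/2.

-0.5000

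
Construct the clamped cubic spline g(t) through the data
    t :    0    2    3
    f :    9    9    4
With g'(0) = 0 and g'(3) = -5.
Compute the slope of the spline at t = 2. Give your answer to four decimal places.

Let M_i = g''(x_i). Step sizes h_i = 2, 1; slopes of the chords Δ_i = (y_(i+1) - y_i)/h_i = 0, -5.
  2·M_0 + 6·M_1 + 1·M_2 = 6(Δ_1 - Δ_0) = -30
Clamped end conditions give two more equations: 2h_0·M_0 + h_0·M_1 = 6(Δ_0 - g'(0)) = 0 and h_1·M_1 + 2h_1·M_2 = 6(g'(3) - Δ_1) = 0.
Hence M_0 = 10/3, M_1 = -20/3, M_2 = 10/3.
On [2, 3], g'(t) = b_1 + 2c_1·(t - 2) + 3d_1·(t - 2)² with b_1 = Δ_1 - h_1(2M_1 + M_2)/6 = -10/3, c_1 = M_1/2 = -10/3, d_1 = (M_2 - M_1)/(6h_1) = 5/3. So g'(2) = -10/3.

-3.3333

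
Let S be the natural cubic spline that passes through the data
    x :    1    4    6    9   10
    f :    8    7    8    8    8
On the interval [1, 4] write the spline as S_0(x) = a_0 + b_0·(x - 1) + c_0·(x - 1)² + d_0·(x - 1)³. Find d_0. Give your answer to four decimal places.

With M_i denoting the second derivative at x_i, h_i = 3, 2, 3, 1, and Δ_i = (y_(i+1) − y_i)/h_i = -1/3, 1/2, 0, 0:
  3·M_0 + 10·M_1 + 2·M_2 = 6(Δ_1 - Δ_0) = 5
  2·M_1 + 10·M_2 + 3·M_3 = 6(Δ_2 - Δ_1) = -3
  3·M_2 + 8·M_3 + 1·M_4 = 6(Δ_3 - Δ_2) = 0
Natural end conditions: M_0 = M_4 = 0.
Forward elimination and back-substitution give M_0 = 0, M_1 = 403/678, M_2 = -160/339, M_3 = 20/113, M_4 = 0.
On [1, 4], with S_0(x) = a_0 + b_0·(x - 1) + c_0·(x - 1)² + d_0·(x - 1)³: c_0 = M_0/2 = 0, d_0 = (M_1 - M_0)/(6h_0) = 403/12204, b_0 = Δ_0 - h_0(2M_0 + M_1)/6 = -285/452.

0.0330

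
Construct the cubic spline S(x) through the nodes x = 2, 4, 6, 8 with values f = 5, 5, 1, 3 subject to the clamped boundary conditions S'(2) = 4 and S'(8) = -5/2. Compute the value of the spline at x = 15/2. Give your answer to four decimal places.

With M_i denoting the second derivative at x_i, h_i = 2, 2, 2, and Δ_i = (y_(i+1) − y_i)/h_i = 0, -2, 1:
  2·M_0 + 8·M_1 + 2·M_2 = 6(Δ_1 - Δ_0) = -12
  2·M_1 + 8·M_2 + 2·M_3 = 6(Δ_2 - Δ_1) = 18
Clamped end conditions give two more equations: 2h_0·M_0 + h_0·M_1 = 6(Δ_0 - S'(2)) = -24 and h_2·M_2 + 2h_2·M_3 = 6(S'(8) - Δ_2) = -21.
Solving: M_0 = -161/30, M_1 = -19/15, M_2 = 133/30, M_3 = -112/15.
On [6, 8], S(x) = 1 + 8/15·(x - 6) + 133/60·(x - 6)² - 119/120·(x - 6)³.
With (x - 6) = 3/2: S(15/2) = 1101/320.

3.4406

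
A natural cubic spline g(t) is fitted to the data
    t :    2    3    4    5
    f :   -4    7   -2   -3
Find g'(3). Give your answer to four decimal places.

Let M_i = g''(x_i). Step sizes h_i = 1, 1, 1; slopes of the chords Δ_i = (y_(i+1) - y_i)/h_i = 11, -9, -1.
  1·M_0 + 4·M_1 + 1·M_2 = 6(Δ_1 - Δ_0) = -120
  1·M_1 + 4·M_2 + 1·M_3 = 6(Δ_2 - Δ_1) = 48
Natural end conditions: M_0 = M_3 = 0.
Forward elimination and back-substitution give M_0 = 0, M_1 = -176/5, M_2 = 104/5, M_3 = 0.
On [3, 4], g'(t) = b_1 + 2c_1·(t - 3) + 3d_1·(t - 3)² with b_1 = Δ_1 - h_1(2M_1 + M_2)/6 = -11/15, c_1 = M_1/2 = -88/5, d_1 = (M_2 - M_1)/(6h_1) = 28/3. So g'(3) = -11/15.

-0.7333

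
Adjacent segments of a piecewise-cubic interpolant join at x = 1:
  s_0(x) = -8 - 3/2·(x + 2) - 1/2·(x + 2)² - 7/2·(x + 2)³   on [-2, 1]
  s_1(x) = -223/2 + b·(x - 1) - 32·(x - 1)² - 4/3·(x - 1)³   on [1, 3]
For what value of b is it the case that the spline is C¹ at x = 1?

s_0'(x) = -3/2 - 1·(x + 2) - 21/2·(x + 2)², so s_0'(1) = -99. On the right, s_1'(1) = b, so b = -99.

-99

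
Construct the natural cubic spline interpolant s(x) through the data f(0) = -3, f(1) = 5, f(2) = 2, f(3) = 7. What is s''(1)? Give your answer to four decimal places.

-20.8000

Write M_i for s''(x_i). With h_i = 1, 1, 1 and divided differences Δ_i = 8, -3, 5, the continuity of s' gives the tridiagonal system
  1·M_0 + 4·M_1 + 1·M_2 = 6(Δ_1 - Δ_0) = -66
  1·M_1 + 4·M_2 + 1·M_3 = 6(Δ_2 - Δ_1) = 48
Natural end conditions: M_0 = M_3 = 0.
Forward elimination and back-substitution give M_0 = 0, M_1 = -104/5, M_2 = 86/5, M_3 = 0.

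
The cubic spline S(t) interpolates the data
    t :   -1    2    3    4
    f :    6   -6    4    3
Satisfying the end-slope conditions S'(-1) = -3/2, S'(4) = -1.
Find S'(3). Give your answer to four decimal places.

With σ_i denoting the second derivative at x_i, h_i = 3, 1, 1, and Δ_i = (y_(i+1) − y_i)/h_i = -4, 10, -1:
  3·σ_0 + 8·σ_1 + 1·σ_2 = 6(Δ_1 - Δ_0) = 84
  1·σ_1 + 4·σ_2 + 1·σ_3 = 6(Δ_2 - Δ_1) = -66
Clamped end conditions give two more equations: 2h_0·σ_0 + h_0·σ_1 = 6(Δ_0 - S'(-1)) = -15 and h_2·σ_2 + 2h_2·σ_3 = 6(S'(4) - Δ_2) = 0.
Hence σ_0 = -330/29, σ_1 = 515/29, σ_2 = -694/29, σ_3 = 347/29.
On [3, 4], S'(t) = b_2 + 2c_2·(t - 3) + 3d_2·(t - 3)² with b_2 = Δ_2 - h_2(2σ_2 + σ_3)/6 = 289/58, c_2 = σ_2/2 = -347/29, d_2 = (σ_3 - σ_2)/(6h_2) = 347/58. So S'(3) = 289/58.

4.9828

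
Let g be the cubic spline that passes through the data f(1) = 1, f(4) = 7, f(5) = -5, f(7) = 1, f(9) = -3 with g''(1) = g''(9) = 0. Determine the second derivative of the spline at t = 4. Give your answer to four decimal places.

-13.0116

Let m_i = g''(x_i). Step sizes h_i = 3, 1, 2, 2; slopes of the chords Δ_i = (y_(i+1) - y_i)/h_i = 2, -12, 3, -2.
  3·m_0 + 8·m_1 + 1·m_2 = 6(Δ_1 - Δ_0) = -84
  1·m_1 + 6·m_2 + 2·m_3 = 6(Δ_2 - Δ_1) = 90
  2·m_2 + 8·m_3 + 2·m_4 = 6(Δ_3 - Δ_2) = -30
Natural end conditions: m_0 = m_4 = 0.
Solving the tridiagonal system: m_0 = 0, m_1 = -1119/86, m_2 = 864/43, m_3 = -1509/172, m_4 = 0.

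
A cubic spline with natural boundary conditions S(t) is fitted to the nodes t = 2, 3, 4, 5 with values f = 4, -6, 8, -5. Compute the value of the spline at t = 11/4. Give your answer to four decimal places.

Let σ_i = S''(x_i). Step sizes h_i = 1, 1, 1; slopes of the chords Δ_i = (y_(i+1) - y_i)/h_i = -10, 14, -13.
  1·σ_0 + 4·σ_1 + 1·σ_2 = 6(Δ_1 - Δ_0) = 144
  1·σ_1 + 4·σ_2 + 1·σ_3 = 6(Δ_2 - Δ_1) = -162
Natural end conditions: σ_0 = σ_3 = 0.
Solving: σ_0 = 0, σ_1 = 246/5, σ_2 = -264/5, σ_3 = 0.
On [2, 3], S(t) = 4 - 91/5·(t - 2) + 0·(t - 2)² + 41/5·(t - 2)³.
With (t - 2) = 3/4: S(11/4) = -1981/320.

-6.1906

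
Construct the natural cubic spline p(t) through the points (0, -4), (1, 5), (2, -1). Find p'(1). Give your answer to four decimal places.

1.5000

Write m_i for p''(x_i). With h_i = 1, 1 and divided differences Δ_i = 9, -6, the continuity of p' gives the tridiagonal system
  1·m_0 + 4·m_1 + 1·m_2 = 6(Δ_1 - Δ_0) = -90
Natural end conditions: m_0 = m_2 = 0.
Hence m_0 = 0, m_1 = -45/2, m_2 = 0.
On [1, 2], p'(t) = b_1 + 2c_1·(t - 1) + 3d_1·(t - 1)² with b_1 = Δ_1 - h_1(2m_1 + m_2)/6 = 3/2, c_1 = m_1/2 = -45/4, d_1 = (m_2 - m_1)/(6h_1) = 15/4. So p'(1) = 3/2.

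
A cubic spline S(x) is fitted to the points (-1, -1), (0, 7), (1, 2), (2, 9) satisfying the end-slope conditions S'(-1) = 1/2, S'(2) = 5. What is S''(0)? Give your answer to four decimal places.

Let M_i = S''(x_i). Step sizes h_i = 1, 1, 1; slopes of the chords Δ_i = (y_(i+1) - y_i)/h_i = 8, -5, 7.
  1·M_0 + 4·M_1 + 1·M_2 = 6(Δ_1 - Δ_0) = -78
  1·M_1 + 4·M_2 + 1·M_3 = 6(Δ_2 - Δ_1) = 72
Clamped end conditions give two more equations: 2h_0·M_0 + h_0·M_1 = 6(Δ_0 - S'(-1)) = 45 and h_2·M_2 + 2h_2·M_3 = 6(S'(2) - Δ_2) = -12.
Hence M_0 = 208/5, M_1 = -191/5, M_2 = 166/5, M_3 = -113/5.

-38.2000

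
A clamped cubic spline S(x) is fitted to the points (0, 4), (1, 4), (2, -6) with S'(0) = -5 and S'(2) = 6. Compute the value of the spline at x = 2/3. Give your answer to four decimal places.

4.7778

Let M_i = S''(x_i). Step sizes h_i = 1, 1; slopes of the chords Δ_i = (y_(i+1) - y_i)/h_i = 0, -10.
  1·M_0 + 4·M_1 + 1·M_2 = 6(Δ_1 - Δ_0) = -60
Clamped end conditions give two more equations: 2h_0·M_0 + h_0·M_1 = 6(Δ_0 - S'(0)) = 30 and h_1·M_1 + 2h_1·M_2 = 6(S'(2) - Δ_1) = 96.
Solving: M_0 = 71/2, M_1 = -41, M_2 = 137/2.
On [0, 1], S(x) = 4 - 5·x + 71/4·x² - 51/4·x³.
With x = 2/3: S(2/3) = 43/9.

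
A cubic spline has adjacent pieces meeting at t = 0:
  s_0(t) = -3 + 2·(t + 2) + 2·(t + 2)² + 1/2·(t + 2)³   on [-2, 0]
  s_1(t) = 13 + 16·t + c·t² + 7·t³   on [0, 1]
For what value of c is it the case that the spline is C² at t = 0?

5

s_0''(t) = 4 + 3·(t + 2), so s_0''(0) = 10. On the right, s_1''(0) = 2c, so c = 5.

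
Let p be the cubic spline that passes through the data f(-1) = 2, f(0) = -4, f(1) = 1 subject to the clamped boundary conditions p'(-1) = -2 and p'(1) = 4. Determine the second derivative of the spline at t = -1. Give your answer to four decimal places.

-25.5000

With m_i denoting the second derivative at x_i, h_i = 1, 1, and Δ_i = (y_(i+1) − y_i)/h_i = -6, 5:
  1·m_0 + 4·m_1 + 1·m_2 = 6(Δ_1 - Δ_0) = 66
Clamped end conditions give two more equations: 2h_0·m_0 + h_0·m_1 = 6(Δ_0 - p'(-1)) = -24 and h_1·m_1 + 2h_1·m_2 = 6(p'(1) - Δ_1) = -6.
Solving: m_0 = -51/2, m_1 = 27, m_2 = -33/2.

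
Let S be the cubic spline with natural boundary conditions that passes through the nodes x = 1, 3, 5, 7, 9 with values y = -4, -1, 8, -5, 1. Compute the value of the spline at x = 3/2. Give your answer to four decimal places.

-4.0745

Let M_i = S''(x_i). Step sizes h_i = 2, 2, 2, 2; slopes of the chords Δ_i = (y_(i+1) - y_i)/h_i = 3/2, 9/2, -13/2, 3.
  2·M_0 + 8·M_1 + 2·M_2 = 6(Δ_1 - Δ_0) = 18
  2·M_1 + 8·M_2 + 2·M_3 = 6(Δ_2 - Δ_1) = -66
  2·M_2 + 8·M_3 + 2·M_4 = 6(Δ_3 - Δ_2) = 57
Natural end conditions: M_0 = M_4 = 0.
Solving the tridiagonal system: M_0 = 0, M_1 = 591/112, M_2 = -339/28, M_3 = 1137/112, M_4 = 0.
On [1, 3], S(x) = -4 - 29/112·(x - 1) + 0·(x - 1)² + 197/448·(x - 1)³.
With (x - 1) = 1/2: S(3/2) = -14603/3584.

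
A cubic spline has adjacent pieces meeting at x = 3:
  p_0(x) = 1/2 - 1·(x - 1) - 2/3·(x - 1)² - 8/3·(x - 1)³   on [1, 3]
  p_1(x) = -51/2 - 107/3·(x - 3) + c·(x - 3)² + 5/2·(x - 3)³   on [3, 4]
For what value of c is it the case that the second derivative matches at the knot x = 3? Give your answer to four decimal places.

p_0''(x) = -4/3 - 16·(x - 1), so p_0''(3) = -100/3. On the right, p_1''(3) = 2c, so c = -50/3.

-16.6667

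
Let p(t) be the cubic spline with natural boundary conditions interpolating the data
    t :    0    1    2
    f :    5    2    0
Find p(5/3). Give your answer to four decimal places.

0.5926

Let m_i = p''(x_i). Step sizes h_i = 1, 1; slopes of the chords Δ_i = (y_(i+1) - y_i)/h_i = -3, -2.
  1·m_0 + 4·m_1 + 1·m_2 = 6(Δ_1 - Δ_0) = 6
Natural end conditions: m_0 = m_2 = 0.
Solving: m_0 = 0, m_1 = 3/2, m_2 = 0.
On [1, 2], p(t) = 2 - 5/2·(t - 1) + 3/4·(t - 1)² - 1/4·(t - 1)³.
With (t - 1) = 2/3: p(5/3) = 16/27.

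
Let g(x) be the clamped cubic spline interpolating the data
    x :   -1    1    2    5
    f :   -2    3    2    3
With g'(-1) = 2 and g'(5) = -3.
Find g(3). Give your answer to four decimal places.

Put M_i = g'' at the i-th knot. Here h = (2, 1, 3) and Δ = (5/2, -1, 1/3), so the interior equations h_(i-1)·M_(i-1) + 2(h_(i-1)+h_i)·M_i + h_i·M_(i+1) = 6(Δ_i − Δ_(i-1)) read
  2·M_0 + 6·M_1 + 1·M_2 = 6(Δ_1 - Δ_0) = -21
  1·M_1 + 8·M_2 + 3·M_3 = 6(Δ_2 - Δ_1) = 8
Clamped end conditions give two more equations: 2h_0·M_0 + h_0·M_1 = 6(Δ_0 - g'(-1)) = 3 and h_2·M_2 + 2h_2·M_3 = 6(g'(5) - Δ_2) = -20.
Solving the tridiagonal system: M_0 = 47/14, M_1 = -73/14, M_2 = 25/7, M_3 = -215/42.
On [2, 5], g(x) = 2 - 19/28·(x - 2) + 25/14·(x - 2)² - 365/756·(x - 2)³.
With (x - 2) = 1: g(3) = 496/189.

2.6243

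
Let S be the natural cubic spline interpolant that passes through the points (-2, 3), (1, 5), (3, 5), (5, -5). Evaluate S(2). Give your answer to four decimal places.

5.8684

Let σ_i = S''(x_i). Step sizes h_i = 3, 2, 2; slopes of the chords Δ_i = (y_(i+1) - y_i)/h_i = 2/3, 0, -5.
  3·σ_0 + 10·σ_1 + 2·σ_2 = 6(Δ_1 - Δ_0) = -4
  2·σ_1 + 8·σ_2 + 2·σ_3 = 6(Δ_2 - Δ_1) = -30
Natural end conditions: σ_0 = σ_3 = 0.
Solving the tridiagonal system: σ_0 = 0, σ_1 = 7/19, σ_2 = -73/19, σ_3 = 0.
On [1, 3], S(x) = 5 + 59/57·(x - 1) + 7/38·(x - 1)² - 20/57·(x - 1)³.
With (x - 1) = 1: S(2) = 223/38.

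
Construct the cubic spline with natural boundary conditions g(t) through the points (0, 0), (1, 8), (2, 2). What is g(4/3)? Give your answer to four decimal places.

Put m_i = g'' at the i-th knot. Here h = (1, 1) and Δ = (8, -6), so the interior equations h_(i-1)·m_(i-1) + 2(h_(i-1)+h_i)·m_i + h_i·m_(i+1) = 6(Δ_i − Δ_(i-1)) read
  1·m_0 + 4·m_1 + 1·m_2 = 6(Δ_1 - Δ_0) = -84
Natural end conditions: m_0 = m_2 = 0.
Solving: m_0 = 0, m_1 = -21, m_2 = 0.
On [1, 2], g(t) = 8 + 1·(t - 1) - 21/2·(t - 1)² + 7/2·(t - 1)³.
With (t - 1) = 1/3: g(4/3) = 197/27.

7.2963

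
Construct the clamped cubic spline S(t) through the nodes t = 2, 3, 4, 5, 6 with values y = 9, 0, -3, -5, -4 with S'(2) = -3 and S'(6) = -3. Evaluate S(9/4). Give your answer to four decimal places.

Let m_i = S''(x_i). Step sizes h_i = 1, 1, 1, 1; slopes of the chords Δ_i = (y_(i+1) - y_i)/h_i = -9, -3, -2, 1.
  1·m_0 + 4·m_1 + 1·m_2 = 6(Δ_1 - Δ_0) = 36
  1·m_1 + 4·m_2 + 1·m_3 = 6(Δ_2 - Δ_1) = 6
  1·m_2 + 4·m_3 + 1·m_4 = 6(Δ_3 - Δ_2) = 18
Clamped end conditions give two more equations: 2h_0·m_0 + h_0·m_1 = 6(Δ_0 - S'(2)) = -36 and h_3·m_3 + 2h_3·m_4 = 6(S'(6) - Δ_3) = -24.
Hence m_0 = -741/28, m_1 = 237/14, m_2 = -21/4, m_3 = 141/14, m_4 = -477/28.
On [2, 3], S(t) = 9 - 3·(t - 2) - 741/56·(t - 2)² + 405/56·(t - 2)³.
With (t - 2) = 1/4: S(9/4) = 27009/3584.

7.5360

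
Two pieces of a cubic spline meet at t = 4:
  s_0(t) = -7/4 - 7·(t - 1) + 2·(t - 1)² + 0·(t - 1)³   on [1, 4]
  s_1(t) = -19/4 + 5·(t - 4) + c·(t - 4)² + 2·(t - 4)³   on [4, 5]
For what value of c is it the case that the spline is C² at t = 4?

s_0''(t) = 4 + 0·(t - 1), so s_0''(4) = 4. On the right, s_1''(4) = 2c, so c = 2.

2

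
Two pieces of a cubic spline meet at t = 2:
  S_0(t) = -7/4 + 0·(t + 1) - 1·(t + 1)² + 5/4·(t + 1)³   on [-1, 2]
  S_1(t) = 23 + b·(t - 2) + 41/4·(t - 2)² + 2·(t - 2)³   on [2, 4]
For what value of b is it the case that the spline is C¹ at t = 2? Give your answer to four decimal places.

S_0'(t) = 0 - 2·(t + 1) + 15/4·(t + 1)², so S_0'(2) = 111/4. On the right, S_1'(2) = b, so b = 111/4.

27.7500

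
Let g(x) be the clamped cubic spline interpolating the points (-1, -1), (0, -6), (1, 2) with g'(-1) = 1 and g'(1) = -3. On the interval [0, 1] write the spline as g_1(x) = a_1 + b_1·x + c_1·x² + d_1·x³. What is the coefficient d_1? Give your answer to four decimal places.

Write σ_i for g''(x_i). With h_i = 1, 1 and divided differences Δ_i = -5, 8, the continuity of g' gives the tridiagonal system
  1·σ_0 + 4·σ_1 + 1·σ_2 = 6(Δ_1 - Δ_0) = 78
Clamped end conditions give two more equations: 2h_0·σ_0 + h_0·σ_1 = 6(Δ_0 - g'(-1)) = -36 and h_1·σ_1 + 2h_1·σ_2 = 6(g'(1) - Δ_1) = -66.
Forward elimination and back-substitution give σ_0 = -79/2, σ_1 = 43, σ_2 = -109/2.
On [0, 1], with g_1(x) = a_1 + b_1·x + c_1·x² + d_1·x³: c_1 = σ_1/2 = 43/2, d_1 = (σ_2 - σ_1)/(6h_1) = -65/4, b_1 = Δ_1 - h_1(2σ_1 + σ_2)/6 = 11/4.

-16.2500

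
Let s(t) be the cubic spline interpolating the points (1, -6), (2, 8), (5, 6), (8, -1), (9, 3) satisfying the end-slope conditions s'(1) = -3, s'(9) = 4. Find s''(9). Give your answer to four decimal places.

Let M_i = s''(x_i). Step sizes h_i = 1, 3, 3, 1; slopes of the chords Δ_i = (y_(i+1) - y_i)/h_i = 14, -2/3, -7/3, 4.
  1·M_0 + 8·M_1 + 3·M_2 = 6(Δ_1 - Δ_0) = -88
  3·M_1 + 12·M_2 + 3·M_3 = 6(Δ_2 - Δ_1) = -10
  3·M_2 + 8·M_3 + 1·M_4 = 6(Δ_3 - Δ_2) = 38
Clamped end conditions give two more equations: 2h_0·M_0 + h_0·M_1 = 6(Δ_0 - s'(1)) = 102 and h_3·M_3 + 2h_3·M_4 = 6(s'(9) - Δ_3) = 0.
Hence M_0 = 609/10, M_1 = -99/5, M_2 = 19/6, M_3 = 19/5, M_4 = -19/10.

-1.9000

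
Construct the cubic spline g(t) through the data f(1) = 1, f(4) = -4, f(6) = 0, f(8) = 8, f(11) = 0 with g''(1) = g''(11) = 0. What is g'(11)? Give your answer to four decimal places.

Put M_i = g'' at the i-th knot. Here h = (3, 2, 2, 3) and Δ = (-5/3, 2, 4, -8/3), so the interior equations h_(i-1)·M_(i-1) + 2(h_(i-1)+h_i)·M_i + h_i·M_(i+1) = 6(Δ_i − Δ_(i-1)) read
  3·M_0 + 10·M_1 + 2·M_2 = 6(Δ_1 - Δ_0) = 22
  2·M_1 + 8·M_2 + 2·M_3 = 6(Δ_2 - Δ_1) = 12
  2·M_2 + 10·M_3 + 3·M_4 = 6(Δ_3 - Δ_2) = -40
Natural end conditions: M_0 = M_4 = 0.
Solving the tridiagonal system: M_0 = 0, M_1 = 53/30, M_2 = 13/6, M_3 = -133/30, M_4 = 0.
On [8, 11], g'(t) = b_3 + 2c_3·(t - 8) + 3d_3·(t - 8)² with b_3 = Δ_3 - h_3(2M_3 + M_4)/6 = 53/30, c_3 = M_3/2 = -133/60, d_3 = (M_4 - M_3)/(6h_3) = 133/540. So g'(11) = -293/60.

-4.8833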